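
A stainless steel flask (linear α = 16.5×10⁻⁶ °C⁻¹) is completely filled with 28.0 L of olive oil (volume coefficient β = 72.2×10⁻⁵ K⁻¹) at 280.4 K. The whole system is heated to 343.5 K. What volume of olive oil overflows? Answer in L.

The flask also expands: β_container ≈ 3α = 4.95×10⁻⁵ /K
Net overflow = V₀(β_liq − 3α_cont)ΔT
β − 3α = 7.22×10⁻⁴ − 4.95×10⁻⁵ = 6.725×10⁻⁴ /K; ΔT = 63.1 K
ΔV = 28.0 × 6.725×10⁻⁴ × 63.1 = 1.19 L

1.19 L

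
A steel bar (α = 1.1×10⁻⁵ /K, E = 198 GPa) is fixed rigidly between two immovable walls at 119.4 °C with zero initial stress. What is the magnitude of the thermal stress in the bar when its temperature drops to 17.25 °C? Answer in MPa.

Fully constrained: the free strain ε = αΔT is blocked, so σ = Eε = EαΔT.
|ΔT| = 102.15 K
σ = 198×10⁹ × 1.1×10⁻⁵ × 102.15 = 2.22×10⁸ Pa

σ = 222 MPa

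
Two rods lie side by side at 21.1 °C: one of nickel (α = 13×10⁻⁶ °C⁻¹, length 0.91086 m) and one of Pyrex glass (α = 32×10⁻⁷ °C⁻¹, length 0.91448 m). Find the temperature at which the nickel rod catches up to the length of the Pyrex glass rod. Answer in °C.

T = 427.2 °C

L₁(1 + α₁ΔT) = L₂(1 + α₂ΔT) ⇒ ΔT = (L₂ − L₁)/(α₁L₁ − α₂L₂)
L₂ − L₁ = 0.91448 − 0.91086 = 3.62×10⁻³ m
α₁L₁ − α₂L₂ = 13×10⁻⁶×0.91086 − 32×10⁻⁷×0.91448 = 8.914844×10⁻⁶ m/K
ΔT = 3.62×10⁻³ / 8.914844×10⁻⁶ = 406.064 K
T = 21.1 + 406.064 = 427.164 °C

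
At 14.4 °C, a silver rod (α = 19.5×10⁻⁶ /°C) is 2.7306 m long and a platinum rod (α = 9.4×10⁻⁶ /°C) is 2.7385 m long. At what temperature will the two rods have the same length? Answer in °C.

T = 301.6 °C

Equal length when α₁L₁ΔT − α₂L₂ΔT = L₂ − L₁ = 7.90×10⁻³ m
α₁L₁ = 5.32467×10⁻⁵, α₂L₂ = 2.57419×10⁻⁵ → Δ(αL) = 2.75048×10⁻⁵ m/K
ΔT = 7.90×10⁻³ / 2.75048×10⁻⁵ = 287.223 K, so T = 14.4 + 287.223 = 301.623 °C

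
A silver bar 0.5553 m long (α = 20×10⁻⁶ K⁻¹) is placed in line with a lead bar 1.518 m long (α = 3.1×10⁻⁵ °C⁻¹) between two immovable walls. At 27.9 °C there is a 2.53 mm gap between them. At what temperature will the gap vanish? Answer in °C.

Gap closes when ΔL₁ + ΔL₂ = 2.53 mm = 2.53×10⁻³ m
(α₁L₁ + α₂L₂)ΔT = g
α₁L₁ + α₂L₂ = 20×10⁻⁶×0.5553 + 3.1×10⁻⁵×1.518 = 5.8164×10⁻⁵ m/K
ΔT = 2.53×10⁻³ / 5.8164×10⁻⁵ = 43.498 K
T = 27.9 + 43.498 = 71.398 °C

T = 71.4 °C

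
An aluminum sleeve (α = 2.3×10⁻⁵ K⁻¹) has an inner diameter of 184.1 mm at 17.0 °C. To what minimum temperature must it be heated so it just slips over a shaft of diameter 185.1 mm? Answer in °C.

T = 253 °C

Required Δd = 185.1 − 184.1 = 1.0 mm
Δd = αd₀ΔT ⇒ ΔT = Δd/(αd₀) = 1.0 / (2.3×10⁻⁵ × 184.1) = 236.17 K
T_min = 17.0 + 236.17 = 253.17 °C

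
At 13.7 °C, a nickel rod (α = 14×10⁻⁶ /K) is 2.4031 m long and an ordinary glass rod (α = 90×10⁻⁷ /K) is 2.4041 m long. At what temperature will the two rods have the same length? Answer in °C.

T = 96.99 °C

Equal length when α₁L₁ΔT − α₂L₂ΔT = L₂ − L₁ = 1.00×10⁻³ m
α₁L₁ = 3.36434×10⁻⁵, α₂L₂ = 2.16369×10⁻⁵ → Δ(αL) = 1.20065×10⁻⁵ m/K
ΔT = 1.00×10⁻³ / 1.20065×10⁻⁵ = 83.2882 K, so T = 13.7 + 83.2882 = 96.9882 °C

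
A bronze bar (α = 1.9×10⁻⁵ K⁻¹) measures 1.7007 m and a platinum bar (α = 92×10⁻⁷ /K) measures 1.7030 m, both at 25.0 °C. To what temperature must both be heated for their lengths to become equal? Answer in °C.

Equal length when α₁L₁ΔT − α₂L₂ΔT = L₂ − L₁ = 2.30×10⁻³ m
α₁L₁ = 3.23133×10⁻⁵, α₂L₂ = 1.56676×10⁻⁵ → Δ(αL) = 1.66457×10⁻⁵ m/K
ΔT = 2.30×10⁻³ / 1.66457×10⁻⁵ = 138.174 K, so T = 25.0 + 138.174 = 163.174 °C

T = 163.2 °C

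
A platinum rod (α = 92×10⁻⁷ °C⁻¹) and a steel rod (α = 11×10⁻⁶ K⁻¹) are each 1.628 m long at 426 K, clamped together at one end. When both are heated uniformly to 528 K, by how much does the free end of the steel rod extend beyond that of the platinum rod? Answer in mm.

ΔT = 102 K
platinum: ΔL = 92×10⁻⁷ × 1.628 m × 102 = 1.5277×10⁻³ m = 1.5277 mm
steel: ΔL = 11×10⁻⁶ × 1.628 m × 102 = 1.8266×10⁻³ m = 1.8266 mm
difference = 1.8266 − 1.5277 = 0.2989 mm

0.299 mm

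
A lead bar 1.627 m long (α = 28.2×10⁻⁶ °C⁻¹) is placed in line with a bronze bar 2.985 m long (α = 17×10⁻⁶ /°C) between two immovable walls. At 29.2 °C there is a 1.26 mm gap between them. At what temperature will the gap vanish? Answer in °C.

T = 42.2 °C

Gap closes when ΔL₁ + ΔL₂ = 1.26 mm = 1.26×10⁻³ m
(α₁L₁ + α₂L₂)ΔT = g
α₁L₁ + α₂L₂ = 28.2×10⁻⁶×1.627 + 17×10⁻⁶×2.985 = 9.66264×10⁻⁵ m/K
ΔT = 1.26×10⁻³ / 9.66264×10⁻⁵ = 13.040 K
T = 29.2 + 13.040 = 42.240 °C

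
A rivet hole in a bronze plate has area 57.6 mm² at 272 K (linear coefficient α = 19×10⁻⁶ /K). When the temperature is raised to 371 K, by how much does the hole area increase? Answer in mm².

Area coefficient ≈ 2α; |ΔT| = 99 K
ΔA = 2αA₀ΔT = 2(19×10⁻⁶)(57.6)(99) = 0.217 mm²

ΔA = 0.217 mm²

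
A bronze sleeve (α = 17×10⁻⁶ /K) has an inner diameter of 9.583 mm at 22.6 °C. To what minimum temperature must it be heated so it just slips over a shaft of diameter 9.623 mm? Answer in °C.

T = 268 °C

Required Δd = 9.623 − 9.583 = 0.040 mm
Δd = αd₀ΔT ⇒ ΔT = Δd/(αd₀) = 0.040 / (17×10⁻⁶ × 9.583) = 245.53 K
T_min = 22.6 + 245.53 = 268.13 °C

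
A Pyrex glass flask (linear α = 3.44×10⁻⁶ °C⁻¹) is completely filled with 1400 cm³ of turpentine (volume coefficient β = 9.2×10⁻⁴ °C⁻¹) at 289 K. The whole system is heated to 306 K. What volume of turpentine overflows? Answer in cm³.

21.7 cm³

The flask also expands: β_container ≈ 3α = 1.032×10⁻⁵ /K
Net overflow = V₀(β_liq − 3α_cont)ΔT
β − 3α = 9.20×10⁻⁴ − 1.032×10⁻⁵ = 9.0968×10⁻⁴ /K; ΔT = 17 K
ΔV = 1400 × 9.0968×10⁻⁴ × 17 = 21.7 cm³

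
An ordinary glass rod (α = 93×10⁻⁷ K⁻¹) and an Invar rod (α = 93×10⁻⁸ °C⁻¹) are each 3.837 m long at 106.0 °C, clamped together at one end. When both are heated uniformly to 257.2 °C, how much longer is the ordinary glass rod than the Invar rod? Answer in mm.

4.86 mm

ΔT = 151.2 K
ordinary glass: ΔL = 93×10⁻⁷ × 3.837 m × 151.2 = 5.3954×10⁻³ m = 5.3954 mm
Invar: ΔL = 93×10⁻⁸ × 3.837 m × 151.2 = 5.3954×10⁻⁴ m = 0.53954 mm
difference = 5.3954 − 0.53954 = 4.85586 mm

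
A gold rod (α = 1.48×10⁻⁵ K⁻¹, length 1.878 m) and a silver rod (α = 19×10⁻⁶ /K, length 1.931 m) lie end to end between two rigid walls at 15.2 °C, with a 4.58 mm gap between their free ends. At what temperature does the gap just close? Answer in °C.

Gap closes when ΔL₁ + ΔL₂ = 4.58 mm = 4.58×10⁻³ m
(α₁L₁ + α₂L₂)ΔT = g
α₁L₁ + α₂L₂ = 1.48×10⁻⁵×1.878 + 19×10⁻⁶×1.931 = 6.44834×10⁻⁵ m/K
ΔT = 4.58×10⁻³ / 6.44834×10⁻⁵ = 71.026 K
T = 15.2 + 71.026 = 86.226 °C

T = 86.2 °C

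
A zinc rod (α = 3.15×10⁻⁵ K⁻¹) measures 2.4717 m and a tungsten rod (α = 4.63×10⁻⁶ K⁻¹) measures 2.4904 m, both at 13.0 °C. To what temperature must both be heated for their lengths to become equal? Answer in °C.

Equal length when α₁L₁ΔT − α₂L₂ΔT = L₂ − L₁ = 1.87×10⁻² m
α₁L₁ = 7.785855×10⁻⁵, α₂L₂ = 1.1530552×10⁻⁵ → Δ(αL) = 6.6327998×10⁻⁵ m/K
ΔT = 1.87×10⁻² / 6.6327998×10⁻⁵ = 281.932 K, so T = 13.0 + 281.932 = 294.932 °C

T = 294.9 °C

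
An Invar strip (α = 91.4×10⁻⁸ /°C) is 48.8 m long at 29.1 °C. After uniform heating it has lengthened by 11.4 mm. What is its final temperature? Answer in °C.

T = 285 °C

ΔL = αL₀ΔT ⇒ ΔT = ΔL / (αL₀)
ΔT = 11.4×10⁻³ m / (91.4×10⁻⁸ × 48.8 m) = 255.59 K
T = 29.1 + 255.59 = 284.69 °C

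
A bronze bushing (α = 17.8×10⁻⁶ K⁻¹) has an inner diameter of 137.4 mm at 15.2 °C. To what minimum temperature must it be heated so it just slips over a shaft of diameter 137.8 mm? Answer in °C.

T = 179 °C

Required Δd = 137.8 − 137.4 = 0.4 mm
Δd = αd₀ΔT ⇒ ΔT = Δd/(αd₀) = 0.4 / (17.8×10⁻⁶ × 137.4) = 163.55 K
T_min = 15.2 + 163.55 = 178.75 °C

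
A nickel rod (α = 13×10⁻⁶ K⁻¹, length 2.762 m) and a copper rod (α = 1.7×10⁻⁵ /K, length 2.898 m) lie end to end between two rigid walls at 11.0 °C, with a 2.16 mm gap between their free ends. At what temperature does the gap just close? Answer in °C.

T = 36.4 °C

Gap closes when ΔL₁ + ΔL₂ = 2.16 mm = 2.16×10⁻³ m
(α₁L₁ + α₂L₂)ΔT = g
α₁L₁ + α₂L₂ = 13×10⁻⁶×2.762 + 1.7×10⁻⁵×2.898 = 8.5172×10⁻⁵ m/K
ΔT = 2.16×10⁻³ / 8.5172×10⁻⁵ = 25.360 K
T = 11.0 + 25.360 = 36.360 °C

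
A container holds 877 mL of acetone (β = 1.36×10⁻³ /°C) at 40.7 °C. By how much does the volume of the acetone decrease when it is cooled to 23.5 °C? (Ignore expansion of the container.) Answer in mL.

|ΔT| = |23.5 − 40.7| = 17.2 K
ΔV = βV₀ΔT = (1.36×10⁻³)(877)(17.2) = 20.5 mL

ΔV = 20.5 mL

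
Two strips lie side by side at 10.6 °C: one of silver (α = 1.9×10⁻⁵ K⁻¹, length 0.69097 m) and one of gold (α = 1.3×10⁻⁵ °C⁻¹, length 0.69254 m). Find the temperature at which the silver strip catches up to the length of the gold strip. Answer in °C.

Equal length when α₁L₁ΔT − α₂L₂ΔT = L₂ − L₁ = 1.57×10⁻³ m
α₁L₁ = 1.312843×10⁻⁵, α₂L₂ = 9.00302×10⁻⁶ → Δ(αL) = 4.12541×10⁻⁶ m/K
ΔT = 1.57×10⁻³ / 4.12541×10⁻⁶ = 380.568 K, so T = 10.6 + 380.568 = 391.168 °C

T = 391.2 °C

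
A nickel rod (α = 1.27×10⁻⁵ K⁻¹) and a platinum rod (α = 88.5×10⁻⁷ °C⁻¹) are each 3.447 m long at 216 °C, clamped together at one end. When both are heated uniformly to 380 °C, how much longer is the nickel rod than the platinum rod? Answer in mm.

ΔT = 164 K
nickel: ΔL = 1.27×10⁻⁵ × 3.447 m × 164 = 7.1794×10⁻³ m = 7.1794 mm
platinum: ΔL = 88.5×10⁻⁷ × 3.447 m × 164 = 5.0030×10⁻³ m = 5.0030 mm
difference = 7.1794 − 5.0030 = 2.1764 mm

2.18 mm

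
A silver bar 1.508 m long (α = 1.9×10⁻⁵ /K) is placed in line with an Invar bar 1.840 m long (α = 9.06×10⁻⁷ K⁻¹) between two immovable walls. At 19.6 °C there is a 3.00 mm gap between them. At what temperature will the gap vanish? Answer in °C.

T = 119 °C

α₁L₁ = 2.8652×10⁻⁵ m/K, α₂L₂ = 1.66704×10⁻⁶ m/K → total 3.031904×10⁻⁵ m/K
ΔT = g/(α₁L₁+α₂L₂) = 3.00×10⁻³ / 3.031904×10⁻⁵ = 98.95 K
T = 19.6 + 98.95 = 118.55 °C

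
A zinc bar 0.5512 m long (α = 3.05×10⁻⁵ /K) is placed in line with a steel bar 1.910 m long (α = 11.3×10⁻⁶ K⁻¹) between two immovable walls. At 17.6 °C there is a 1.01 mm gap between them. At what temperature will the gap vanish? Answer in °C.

Gap closes when ΔL₁ + ΔL₂ = 1.01 mm = 1.01×10⁻³ m
(α₁L₁ + α₂L₂)ΔT = g
α₁L₁ + α₂L₂ = 3.05×10⁻⁵×0.5512 + 11.3×10⁻⁶×1.910 = 3.83946×10⁻⁵ m/K
ΔT = 1.01×10⁻³ / 3.83946×10⁻⁵ = 26.306 K
T = 17.6 + 26.306 = 43.906 °C

T = 43.9 °C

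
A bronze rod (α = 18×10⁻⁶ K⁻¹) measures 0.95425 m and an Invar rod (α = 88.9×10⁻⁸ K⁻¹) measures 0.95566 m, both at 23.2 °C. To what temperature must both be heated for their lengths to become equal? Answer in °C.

L₁(1 + α₁ΔT) = L₂(1 + α₂ΔT) ⇒ ΔT = (L₂ − L₁)/(α₁L₁ − α₂L₂)
L₂ − L₁ = 0.95566 − 0.95425 = 1.41×10⁻³ m
α₁L₁ − α₂L₂ = 18×10⁻⁶×0.95425 − 88.9×10⁻⁸×0.95566 = 1.632691826×10⁻⁵ m/K
ΔT = 1.41×10⁻³ / 1.632691826×10⁻⁵ = 86.360 K
T = 23.2 + 86.360 = 109.560 °C

T = 109.6 °C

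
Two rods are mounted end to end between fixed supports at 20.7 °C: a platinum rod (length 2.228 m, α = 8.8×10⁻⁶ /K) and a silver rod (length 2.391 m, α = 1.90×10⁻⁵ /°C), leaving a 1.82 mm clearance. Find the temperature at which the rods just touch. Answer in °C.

α₁L₁ = 1.96064×10⁻⁵ m/K, α₂L₂ = 4.5429×10⁻⁵ m/K → total 6.50354×10⁻⁵ m/K
ΔT = g/(α₁L₁+α₂L₂) = 1.82×10⁻³ / 6.50354×10⁻⁵ = 27.985 K
T = 20.7 + 27.985 = 48.685 °C

T = 48.7 °C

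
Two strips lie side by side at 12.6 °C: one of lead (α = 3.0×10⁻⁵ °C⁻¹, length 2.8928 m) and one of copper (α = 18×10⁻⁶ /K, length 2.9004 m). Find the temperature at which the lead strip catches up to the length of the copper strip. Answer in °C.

T = 232.4 °C

Equal length when α₁L₁ΔT − α₂L₂ΔT = L₂ − L₁ = 7.60×10⁻³ m
α₁L₁ = 8.6784×10⁻⁵, α₂L₂ = 5.22072×10⁻⁵ → Δ(αL) = 3.45768×10⁻⁵ m/K
ΔT = 7.60×10⁻³ / 3.45768×10⁻⁵ = 219.801 K, so T = 12.6 + 219.801 = 232.401 °C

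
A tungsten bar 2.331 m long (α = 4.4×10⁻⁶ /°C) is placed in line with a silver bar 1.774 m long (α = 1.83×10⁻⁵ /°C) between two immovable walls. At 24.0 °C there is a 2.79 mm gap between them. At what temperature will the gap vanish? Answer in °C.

Gap closes when ΔL₁ + ΔL₂ = 2.79 mm = 2.79×10⁻³ m
(α₁L₁ + α₂L₂)ΔT = g
α₁L₁ + α₂L₂ = 4.4×10⁻⁶×2.331 + 1.83×10⁻⁵×1.774 = 4.27206×10⁻⁵ m/K
ΔT = 2.79×10⁻³ / 4.27206×10⁻⁵ = 65.308 K
T = 24.0 + 65.308 = 89.308 °C

T = 89.3 °C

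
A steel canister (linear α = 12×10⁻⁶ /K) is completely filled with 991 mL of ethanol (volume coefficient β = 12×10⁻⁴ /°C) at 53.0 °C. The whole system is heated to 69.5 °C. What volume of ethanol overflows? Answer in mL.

The canister also expands: β_container ≈ 3α = 3.6×10⁻⁵ /K
Net overflow = V₀(β_liq − 3α_cont)ΔT
β − 3α = 1.20×10⁻³ − 3.6×10⁻⁵ = 1.164×10⁻³ /K; ΔT = 16.5 K
ΔV = 991 × 1.164×10⁻³ × 16.5 = 19.0 mL

19.0 mL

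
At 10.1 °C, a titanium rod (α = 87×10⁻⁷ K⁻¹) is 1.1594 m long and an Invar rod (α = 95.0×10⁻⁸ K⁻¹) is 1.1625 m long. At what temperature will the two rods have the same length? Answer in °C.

T = 355.2 °C

Equal length when α₁L₁ΔT − α₂L₂ΔT = L₂ − L₁ = 3.10×10⁻³ m
α₁L₁ = 1.008678×10⁻⁵, α₂L₂ = 1.104375×10⁻⁶ → Δ(αL) = 8.982405×10⁻⁶ m/K
ΔT = 3.10×10⁻³ / 8.982405×10⁻⁶ = 345.119 K, so T = 10.1 + 345.119 = 355.219 °C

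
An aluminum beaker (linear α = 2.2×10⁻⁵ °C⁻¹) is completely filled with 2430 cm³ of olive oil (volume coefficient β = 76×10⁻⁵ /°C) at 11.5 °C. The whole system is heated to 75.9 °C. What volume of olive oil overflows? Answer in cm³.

The beaker also expands: β_container ≈ 3α = 6.6×10⁻⁵ /K
Net overflow = V₀(β_liq − 3α_cont)ΔT
β − 3α = 7.60×10⁻⁴ − 6.6×10⁻⁵ = 6.94×10⁻⁴ /K; ΔT = 64.4 K
ΔV = 2430 × 6.94×10⁻⁴ × 64.4 = 109 cm³

109 cm³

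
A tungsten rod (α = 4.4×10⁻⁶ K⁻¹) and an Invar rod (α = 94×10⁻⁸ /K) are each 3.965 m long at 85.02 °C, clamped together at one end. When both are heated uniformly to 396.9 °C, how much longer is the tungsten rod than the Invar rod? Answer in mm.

4.28 mm

ΔT = 311.88 K
tungsten: ΔL = 4.4×10⁻⁶ × 3.965 m × 311.88 = 5.4411×10⁻³ m = 5.4411 mm
Invar: ΔL = 94×10⁻⁸ × 3.965 m × 311.88 = 1.1624×10⁻³ m = 1.1624 mm
difference = 5.4411 − 1.1624 = 4.2787 mm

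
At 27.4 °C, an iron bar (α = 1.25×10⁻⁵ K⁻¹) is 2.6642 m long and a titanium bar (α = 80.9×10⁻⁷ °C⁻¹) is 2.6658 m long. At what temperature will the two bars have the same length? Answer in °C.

L₁(1 + α₁ΔT) = L₂(1 + α₂ΔT) ⇒ ΔT = (L₂ − L₁)/(α₁L₁ − α₂L₂)
L₂ − L₁ = 2.6658 − 2.6642 = 1.60×10⁻³ m
α₁L₁ − α₂L₂ = 1.25×10⁻⁵×2.6642 − 80.9×10⁻⁷×2.6658 = 1.1736178×10⁻⁵ m/K
ΔT = 1.60×10⁻³ / 1.1736178×10⁻⁵ = 136.331 K
T = 27.4 + 136.331 = 163.731 °C

T = 163.7 °C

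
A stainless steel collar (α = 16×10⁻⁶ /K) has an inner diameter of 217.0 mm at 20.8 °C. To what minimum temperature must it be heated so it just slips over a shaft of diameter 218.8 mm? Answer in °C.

Required Δd = 218.8 − 217.0 = 1.8 mm
Δd = αd₀ΔT ⇒ ΔT = Δd/(αd₀) = 1.8 / (16×10⁻⁶ × 217.0) = 518.43 K
T_min = 20.8 + 518.43 = 539.23 °C

T = 539 °C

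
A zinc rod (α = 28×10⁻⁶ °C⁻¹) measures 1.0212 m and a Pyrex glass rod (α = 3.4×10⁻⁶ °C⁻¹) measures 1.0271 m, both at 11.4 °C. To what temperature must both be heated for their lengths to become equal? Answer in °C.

T = 246.4 °C

L₁(1 + α₁ΔT) = L₂(1 + α₂ΔT) ⇒ ΔT = (L₂ − L₁)/(α₁L₁ − α₂L₂)
L₂ − L₁ = 1.0271 − 1.0212 = 5.90×10⁻³ m
α₁L₁ − α₂L₂ = 28×10⁻⁶×1.0212 − 3.4×10⁻⁶×1.0271 = 2.510146×10⁻⁵ m/K
ΔT = 5.90×10⁻³ / 2.510146×10⁻⁵ = 235.046 K
T = 11.4 + 235.046 = 246.446 °C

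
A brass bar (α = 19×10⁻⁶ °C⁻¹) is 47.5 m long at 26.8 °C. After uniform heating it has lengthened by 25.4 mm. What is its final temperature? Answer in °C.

ΔL = αL₀ΔT ⇒ ΔT = ΔL / (αL₀)
ΔT = 25.4×10⁻³ m / (19×10⁻⁶ × 47.5 m) = 28.144 K
T = 26.8 + 28.144 = 54.944 °C

T = 54.9 °C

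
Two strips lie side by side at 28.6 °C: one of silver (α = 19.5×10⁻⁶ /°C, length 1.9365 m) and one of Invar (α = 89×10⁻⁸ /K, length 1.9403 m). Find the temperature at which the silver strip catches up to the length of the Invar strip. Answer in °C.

T = 134.1 °C

L₁(1 + α₁ΔT) = L₂(1 + α₂ΔT) ⇒ ΔT = (L₂ − L₁)/(α₁L₁ − α₂L₂)
L₂ − L₁ = 1.9403 − 1.9365 = 3.80×10⁻³ m
α₁L₁ − α₂L₂ = 19.5×10⁻⁶×1.9365 − 89×10⁻⁸×1.9403 = 3.6034883×10⁻⁵ m/K
ΔT = 3.80×10⁻³ / 3.6034883×10⁻⁵ = 105.453 K
T = 28.6 + 105.453 = 134.053 °C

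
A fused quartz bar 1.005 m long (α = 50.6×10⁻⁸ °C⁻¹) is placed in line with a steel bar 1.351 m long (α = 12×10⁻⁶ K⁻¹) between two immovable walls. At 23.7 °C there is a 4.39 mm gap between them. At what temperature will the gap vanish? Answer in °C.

T = 286 °C

Gap closes when ΔL₁ + ΔL₂ = 4.39 mm = 4.39×10⁻³ m
(α₁L₁ + α₂L₂)ΔT = g
α₁L₁ + α₂L₂ = 50.6×10⁻⁸×1.005 + 12×10⁻⁶×1.351 = 1.672053×10⁻⁵ m/K
ΔT = 4.39×10⁻³ / 1.672053×10⁻⁵ = 262.55 K
T = 23.7 + 262.55 = 286.25 °C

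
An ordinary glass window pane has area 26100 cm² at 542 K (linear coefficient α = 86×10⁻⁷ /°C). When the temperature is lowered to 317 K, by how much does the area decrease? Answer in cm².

ΔA = 101 cm²

Area coefficient ≈ 2α; |ΔT| = 225 K
ΔA = 2αA₀ΔT = 2(86×10⁻⁷)(26100)(225) = 101 cm²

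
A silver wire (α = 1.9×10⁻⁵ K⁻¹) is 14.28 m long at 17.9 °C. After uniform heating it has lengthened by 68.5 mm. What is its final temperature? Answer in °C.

T = 270 °C

ΔL = αL₀ΔT ⇒ ΔT = ΔL / (αL₀)
ΔT = 68.5×10⁻³ m / (1.9×10⁻⁵ × 14.28 m) = 252.47 K
T = 17.9 + 252.47 = 270.37 °C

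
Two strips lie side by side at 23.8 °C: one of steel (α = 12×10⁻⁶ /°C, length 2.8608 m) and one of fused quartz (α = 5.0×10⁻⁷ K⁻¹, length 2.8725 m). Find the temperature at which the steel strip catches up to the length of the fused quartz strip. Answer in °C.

Equal length when α₁L₁ΔT − α₂L₂ΔT = L₂ − L₁ = 1.17×10⁻² m
α₁L₁ = 3.43296×10⁻⁵, α₂L₂ = 1.43625×10⁻⁶ → Δ(αL) = 3.289335×10⁻⁵ m/K
ΔT = 1.17×10⁻² / 3.289335×10⁻⁵ = 355.695 K, so T = 23.8 + 355.695 = 379.495 °C

T = 379.5 °C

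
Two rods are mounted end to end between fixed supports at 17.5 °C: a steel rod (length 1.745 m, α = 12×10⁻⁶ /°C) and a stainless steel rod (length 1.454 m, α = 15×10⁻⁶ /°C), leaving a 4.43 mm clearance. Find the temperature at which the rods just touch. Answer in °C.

T = 121 °C

α₁L₁ = 2.094×10⁻⁵ m/K, α₂L₂ = 2.181×10⁻⁵ m/K → total 4.275×10⁻⁵ m/K
ΔT = g/(α₁L₁+α₂L₂) = 4.43×10⁻³ / 4.275×10⁻⁵ = 103.63 K
T = 17.5 + 103.63 = 121.13 °C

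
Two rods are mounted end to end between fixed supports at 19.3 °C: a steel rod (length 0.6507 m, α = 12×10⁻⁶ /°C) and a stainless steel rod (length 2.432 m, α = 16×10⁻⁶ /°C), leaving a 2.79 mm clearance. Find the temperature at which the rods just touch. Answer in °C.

α₁L₁ = 7.8084×10⁻⁶ m/K, α₂L₂ = 3.8912×10⁻⁵ m/K → total 4.67204×10⁻⁵ m/K
ΔT = g/(α₁L₁+α₂L₂) = 2.79×10⁻³ / 4.67204×10⁻⁵ = 59.717 K
T = 19.3 + 59.717 = 79.017 °C

T = 79.0 °C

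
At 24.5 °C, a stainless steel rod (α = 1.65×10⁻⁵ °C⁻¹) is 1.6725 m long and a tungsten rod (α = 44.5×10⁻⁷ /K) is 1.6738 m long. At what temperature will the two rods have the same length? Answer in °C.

T = 89.02 °C

Equal length when α₁L₁ΔT − α₂L₂ΔT = L₂ − L₁ = 1.30×10⁻³ m
α₁L₁ = 2.759625×10⁻⁵, α₂L₂ = 7.44841×10⁻⁶ → Δ(αL) = 2.014784×10⁻⁵ m/K
ΔT = 1.30×10⁻³ / 2.014784×10⁻⁵ = 64.5230 K, so T = 24.5 + 64.5230 = 89.0230 °C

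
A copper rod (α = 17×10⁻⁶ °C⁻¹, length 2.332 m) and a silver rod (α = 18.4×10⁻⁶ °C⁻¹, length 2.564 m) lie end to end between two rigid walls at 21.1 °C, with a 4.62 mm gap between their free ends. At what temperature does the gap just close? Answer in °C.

α₁L₁ = 3.9644×10⁻⁵ m/K, α₂L₂ = 4.71776×10⁻⁵ m/K → total 8.68216×10⁻⁵ m/K
ΔT = g/(α₁L₁+α₂L₂) = 4.62×10⁻³ / 8.68216×10⁻⁵ = 53.213 K
T = 21.1 + 53.213 = 74.313 °C

T = 74.3 °C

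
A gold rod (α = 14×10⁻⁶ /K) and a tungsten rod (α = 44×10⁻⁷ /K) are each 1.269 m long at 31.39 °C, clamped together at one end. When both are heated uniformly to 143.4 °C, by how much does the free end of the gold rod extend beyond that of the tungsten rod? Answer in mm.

ΔT = 112.01 K
gold: ΔL = 14×10⁻⁶ × 1.269 m × 112.01 = 1.9900×10⁻³ m = 1.9900 mm
tungsten: ΔL = 44×10⁻⁷ × 1.269 m × 112.01 = 6.2542×10⁻⁴ m = 0.62542 mm
difference = 1.9900 − 0.62542 = 1.36458 mm

1.36 mm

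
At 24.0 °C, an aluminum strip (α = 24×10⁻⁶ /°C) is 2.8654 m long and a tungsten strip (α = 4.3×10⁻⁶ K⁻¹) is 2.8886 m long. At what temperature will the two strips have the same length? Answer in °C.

Equal length when α₁L₁ΔT − α₂L₂ΔT = L₂ − L₁ = 2.32×10⁻² m
α₁L₁ = 6.87696×10⁻⁵, α₂L₂ = 1.242098×10⁻⁵ → Δ(αL) = 5.634862×10⁻⁵ m/K
ΔT = 2.32×10⁻² / 5.634862×10⁻⁵ = 411.723 K, so T = 24.0 + 411.723 = 435.723 °C

T = 435.7 °C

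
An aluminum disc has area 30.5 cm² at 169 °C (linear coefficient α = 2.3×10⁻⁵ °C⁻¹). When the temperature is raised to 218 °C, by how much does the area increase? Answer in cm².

Area coefficient ≈ 2α; |ΔT| = 49 K
ΔA = 2αA₀ΔT = 2(2.3×10⁻⁵)(30.5)(49) = 0.0687 cm²

ΔA = 0.0687 cm²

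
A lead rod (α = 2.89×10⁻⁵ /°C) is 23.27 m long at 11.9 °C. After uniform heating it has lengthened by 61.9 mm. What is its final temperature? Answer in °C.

T = 104 °C

ΔL = αL₀ΔT ⇒ ΔT = ΔL / (αL₀)
ΔT = 61.9×10⁻³ m / (2.89×10⁻⁵ × 23.27 m) = 92.04 K
T = 11.9 + 92.04 = 103.94 °C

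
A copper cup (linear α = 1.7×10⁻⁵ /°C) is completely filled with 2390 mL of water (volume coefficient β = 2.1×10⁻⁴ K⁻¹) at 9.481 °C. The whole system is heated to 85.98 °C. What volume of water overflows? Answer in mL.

29.1 mL

The cup also expands: β_container ≈ 3α = 5.1×10⁻⁵ /K
Net overflow = V₀(β_liq − 3α_cont)ΔT
β − 3α = 2.10×10⁻⁴ − 5.1×10⁻⁵ = 1.59×10⁻⁴ /K; ΔT = 76.499 K
ΔV = 2390 × 1.59×10⁻⁴ × 76.499 = 29.1 mL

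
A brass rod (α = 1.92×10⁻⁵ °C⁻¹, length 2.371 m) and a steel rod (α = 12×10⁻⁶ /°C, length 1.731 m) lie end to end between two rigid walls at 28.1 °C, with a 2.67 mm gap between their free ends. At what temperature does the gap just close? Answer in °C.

α₁L₁ = 4.55232×10⁻⁵ m/K, α₂L₂ = 2.0772×10⁻⁵ m/K → total 6.62952×10⁻⁵ m/K
ΔT = g/(α₁L₁+α₂L₂) = 2.67×10⁻³ / 6.62952×10⁻⁵ = 40.274 K
T = 28.1 + 40.274 = 68.374 °C

T = 68.4 °C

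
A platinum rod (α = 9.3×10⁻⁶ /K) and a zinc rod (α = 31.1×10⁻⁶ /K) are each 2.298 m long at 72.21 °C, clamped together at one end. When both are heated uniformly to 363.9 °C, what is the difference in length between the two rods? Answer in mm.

14.6 mm

ΔT = 291.69 K
platinum: ΔL = 9.3×10⁻⁶ × 2.298 m × 291.69 = 6.2338×10⁻³ m = 6.2338 mm
zinc: ΔL = 31.1×10⁻⁶ × 2.298 m × 291.69 = 2.0846×10⁻² m = 20.846 mm
difference = 20.846 − 6.2338 = 14.6122 mm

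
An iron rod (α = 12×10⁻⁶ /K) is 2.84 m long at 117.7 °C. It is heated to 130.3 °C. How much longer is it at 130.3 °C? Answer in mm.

ΔL = 0.429 mm

|ΔT| = |130.3 − 117.7| = 12.6 K
ΔL = αL₀ΔT = (12×10⁻⁶)(2.84)(12.6) = 4.29×10⁻⁴ m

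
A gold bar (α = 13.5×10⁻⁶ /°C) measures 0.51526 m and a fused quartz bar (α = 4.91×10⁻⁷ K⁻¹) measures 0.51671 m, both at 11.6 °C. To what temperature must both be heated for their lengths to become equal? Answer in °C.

Equal length when α₁L₁ΔT − α₂L₂ΔT = L₂ − L₁ = 1.45×10⁻³ m
α₁L₁ = 6.95601×10⁻⁶, α₂L₂ = 2.5370461×10⁻⁷ → Δ(αL) = 6.70230539×10⁻⁶ m/K
ΔT = 1.45×10⁻³ / 6.70230539×10⁻⁶ = 216.343 K, so T = 11.6 + 216.343 = 227.943 °C

T = 227.9 °C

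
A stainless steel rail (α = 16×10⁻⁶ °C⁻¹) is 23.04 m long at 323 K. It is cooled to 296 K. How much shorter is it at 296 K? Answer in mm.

|ΔT| = |296 − 323| = 27 K
ΔL = αL₀ΔT = (16×10⁻⁶)(23.04)(27) = 9.95×10⁻³ m

ΔL = 9.95 mm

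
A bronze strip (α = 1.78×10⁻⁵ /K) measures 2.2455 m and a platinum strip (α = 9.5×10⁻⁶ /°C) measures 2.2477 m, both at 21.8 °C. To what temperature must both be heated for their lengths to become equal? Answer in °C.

Equal length when α₁L₁ΔT − α₂L₂ΔT = L₂ − L₁ = 2.20×10⁻³ m
α₁L₁ = 3.99699×10⁻⁵, α₂L₂ = 2.135315×10⁻⁵ → Δ(αL) = 1.861675×10⁻⁵ m/K
ΔT = 2.20×10⁻³ / 1.861675×10⁻⁵ = 118.173 K, so T = 21.8 + 118.173 = 139.973 °C

T = 140.0 °C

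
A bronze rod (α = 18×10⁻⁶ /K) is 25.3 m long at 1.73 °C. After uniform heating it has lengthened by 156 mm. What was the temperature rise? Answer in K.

ΔT = 343 K

ΔL = αL₀ΔT ⇒ ΔT = ΔL / (αL₀)
ΔT = 156×10⁻³ m / (18×10⁻⁶ × 25.3 m) = 342.56 K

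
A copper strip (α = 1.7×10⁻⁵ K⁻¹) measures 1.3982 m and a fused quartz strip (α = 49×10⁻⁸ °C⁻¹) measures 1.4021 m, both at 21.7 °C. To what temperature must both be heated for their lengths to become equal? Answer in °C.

Equal length when α₁L₁ΔT − α₂L₂ΔT = L₂ − L₁ = 3.90×10⁻³ m
α₁L₁ = 2.37694×10⁻⁵, α₂L₂ = 6.87029×10⁻⁷ → Δ(αL) = 2.3082371×10⁻⁵ m/K
ΔT = 3.90×10⁻³ / 2.3082371×10⁻⁵ = 168.960 K, so T = 21.7 + 168.960 = 190.660 °C

T = 190.7 °C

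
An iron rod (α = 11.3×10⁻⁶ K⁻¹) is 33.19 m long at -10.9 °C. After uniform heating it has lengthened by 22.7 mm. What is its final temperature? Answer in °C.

T = 49.6 °C

ΔL = αL₀ΔT ⇒ ΔT = ΔL / (αL₀)
ΔT = 22.7×10⁻³ m / (11.3×10⁻⁶ × 33.19 m) = 60.526 K
T = -10.9 + 60.526 = 49.626 °C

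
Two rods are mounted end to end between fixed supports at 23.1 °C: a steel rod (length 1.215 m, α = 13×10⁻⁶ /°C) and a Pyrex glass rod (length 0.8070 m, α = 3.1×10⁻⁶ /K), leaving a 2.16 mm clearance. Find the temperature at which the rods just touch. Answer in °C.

T = 141 °C

Gap closes when ΔL₁ + ΔL₂ = 2.16 mm = 2.16×10⁻³ m
(α₁L₁ + α₂L₂)ΔT = g
α₁L₁ + α₂L₂ = 13×10⁻⁶×1.215 + 3.1×10⁻⁶×0.8070 = 1.82967×10⁻⁵ m/K
ΔT = 2.16×10⁻³ / 1.82967×10⁻⁵ = 118.05 K
T = 23.1 + 118.05 = 141.15 °C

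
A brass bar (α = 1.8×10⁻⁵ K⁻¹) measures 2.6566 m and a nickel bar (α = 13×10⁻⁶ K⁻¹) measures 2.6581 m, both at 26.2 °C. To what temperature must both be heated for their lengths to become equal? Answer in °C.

T = 139.3 °C

L₁(1 + α₁ΔT) = L₂(1 + α₂ΔT) ⇒ ΔT = (L₂ − L₁)/(α₁L₁ − α₂L₂)
L₂ − L₁ = 2.6581 − 2.6566 = 1.50×10⁻³ m
α₁L₁ − α₂L₂ = 1.8×10⁻⁵×2.6566 − 13×10⁻⁶×2.6581 = 1.32635×10⁻⁵ m/K
ΔT = 1.50×10⁻³ / 1.32635×10⁻⁵ = 113.092 K
T = 26.2 + 113.092 = 139.292 °C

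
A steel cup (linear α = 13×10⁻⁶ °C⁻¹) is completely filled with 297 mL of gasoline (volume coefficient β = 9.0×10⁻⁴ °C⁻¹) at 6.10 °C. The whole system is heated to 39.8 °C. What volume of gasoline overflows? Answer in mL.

The cup also expands: β_container ≈ 3α = 3.9×10⁻⁵ /K
Net overflow = V₀(β_liq − 3α_cont)ΔT
β − 3α = 9.00×10⁻⁴ − 3.9×10⁻⁵ = 8.61×10⁻⁴ /K; ΔT = 33.70 K
ΔV = 297 × 8.61×10⁻⁴ × 33.70 = 8.62 mL

8.62 mL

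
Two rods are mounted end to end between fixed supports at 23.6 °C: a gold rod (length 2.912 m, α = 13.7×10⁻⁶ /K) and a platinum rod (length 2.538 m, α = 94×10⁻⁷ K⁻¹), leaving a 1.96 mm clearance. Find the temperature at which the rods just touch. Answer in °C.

α₁L₁ = 3.98944×10⁻⁵ m/K, α₂L₂ = 2.38572×10⁻⁵ m/K → total 6.37516×10⁻⁵ m/K
ΔT = g/(α₁L₁+α₂L₂) = 1.96×10⁻³ / 6.37516×10⁻⁵ = 30.744 K
T = 23.6 + 30.744 = 54.344 °C

T = 54.3 °C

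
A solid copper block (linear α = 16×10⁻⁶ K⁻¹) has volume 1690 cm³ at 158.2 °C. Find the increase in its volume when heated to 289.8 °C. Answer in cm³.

ΔV = 10.7 cm³

Isotropic solid: β ≈ 3α = 4.8×10⁻⁵ /K; ΔT = 131.6 K
ΔV = 3αV₀ΔT = 3(16×10⁻⁶)(1690)(131.6) = 10.7 cm³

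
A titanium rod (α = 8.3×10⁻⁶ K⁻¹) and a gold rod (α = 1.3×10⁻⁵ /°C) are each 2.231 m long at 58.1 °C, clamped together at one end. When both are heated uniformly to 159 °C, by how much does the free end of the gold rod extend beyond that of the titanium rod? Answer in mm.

ΔT = 100.9 K
titanium: ΔL = 8.3×10⁻⁶ × 2.231 m × 100.9 = 1.8684×10⁻³ m = 1.8684 mm
gold: ΔL = 1.3×10⁻⁵ × 2.231 m × 100.9 = 2.9264×10⁻³ m = 2.9264 mm
difference = 2.9264 − 1.8684 = 1.0580 mm

1.06 mm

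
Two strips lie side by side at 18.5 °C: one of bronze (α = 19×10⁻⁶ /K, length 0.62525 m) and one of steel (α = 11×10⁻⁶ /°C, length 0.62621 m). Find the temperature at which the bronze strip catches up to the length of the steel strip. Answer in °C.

T = 210.8 °C

Equal length when α₁L₁ΔT − α₂L₂ΔT = L₂ − L₁ = 9.60×10⁻⁴ m
α₁L₁ = 1.187975×10⁻⁵, α₂L₂ = 6.88831×10⁻⁶ → Δ(αL) = 4.99144×10⁻⁶ m/K
ΔT = 9.60×10⁻⁴ / 4.99144×10⁻⁶ = 192.329 K, so T = 18.5 + 192.329 = 210.829 °C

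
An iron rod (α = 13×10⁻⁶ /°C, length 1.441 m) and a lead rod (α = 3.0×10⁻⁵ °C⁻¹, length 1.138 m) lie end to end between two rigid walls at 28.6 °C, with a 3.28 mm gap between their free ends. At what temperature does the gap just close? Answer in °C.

T = 90.6 °C

α₁L₁ = 1.8733×10⁻⁵ m/K, α₂L₂ = 3.414×10⁻⁵ m/K → total 5.2873×10⁻⁵ m/K
ΔT = g/(α₁L₁+α₂L₂) = 3.28×10⁻³ / 5.2873×10⁻⁵ = 62.035 K
T = 28.6 + 62.035 = 90.635 °C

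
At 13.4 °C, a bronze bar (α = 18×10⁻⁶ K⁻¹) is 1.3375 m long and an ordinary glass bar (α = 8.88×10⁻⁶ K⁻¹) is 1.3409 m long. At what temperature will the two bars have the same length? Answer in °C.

T = 292.8 °C

Equal length when α₁L₁ΔT − α₂L₂ΔT = L₂ − L₁ = 3.40×10⁻³ m
α₁L₁ = 2.4075×10⁻⁵, α₂L₂ = 1.1907192×10⁻⁵ → Δ(αL) = 1.2167808×10⁻⁵ m/K
ΔT = 3.40×10⁻³ / 1.2167808×10⁻⁵ = 279.426 K, so T = 13.4 + 279.426 = 292.826 °C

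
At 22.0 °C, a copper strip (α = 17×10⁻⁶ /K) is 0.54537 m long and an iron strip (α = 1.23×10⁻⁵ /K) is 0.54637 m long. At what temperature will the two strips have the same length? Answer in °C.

L₁(1 + α₁ΔT) = L₂(1 + α₂ΔT) ⇒ ΔT = (L₂ − L₁)/(α₁L₁ − α₂L₂)
L₂ − L₁ = 0.54637 − 0.54537 = 1.00×10⁻³ m
α₁L₁ − α₂L₂ = 17×10⁻⁶×0.54537 − 1.23×10⁻⁵×0.54637 = 2.550939×10⁻⁶ m/K
ΔT = 1.00×10⁻³ / 2.550939×10⁻⁶ = 392.013 K
T = 22.0 + 392.013 = 414.013 °C

T = 414.0 °C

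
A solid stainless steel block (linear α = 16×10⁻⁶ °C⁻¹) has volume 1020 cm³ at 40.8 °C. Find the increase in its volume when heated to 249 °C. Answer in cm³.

ΔV = 10.2 cm³

Isotropic solid: β ≈ 3α = 4.8×10⁻⁵ /K; ΔT = 208.2 K
ΔV = 3αV₀ΔT = 3(16×10⁻⁶)(1020)(208.2) = 10.2 cm³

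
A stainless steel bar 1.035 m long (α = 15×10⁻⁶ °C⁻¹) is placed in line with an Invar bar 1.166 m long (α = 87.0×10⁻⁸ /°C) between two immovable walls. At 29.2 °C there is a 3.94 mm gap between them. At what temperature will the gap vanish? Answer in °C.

α₁L₁ = 1.5525×10⁻⁵ m/K, α₂L₂ = 1.01442×10⁻⁶ m/K → total 1.653942×10⁻⁵ m/K
ΔT = g/(α₁L₁+α₂L₂) = 3.94×10⁻³ / 1.653942×10⁻⁵ = 238.22 K
T = 29.2 + 238.22 = 267.42 °C

T = 267 °C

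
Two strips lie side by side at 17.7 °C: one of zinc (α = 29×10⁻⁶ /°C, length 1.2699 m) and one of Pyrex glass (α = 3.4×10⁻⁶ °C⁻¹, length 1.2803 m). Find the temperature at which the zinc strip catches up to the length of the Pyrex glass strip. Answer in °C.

T = 338.0 °C

L₁(1 + α₁ΔT) = L₂(1 + α₂ΔT) ⇒ ΔT = (L₂ − L₁)/(α₁L₁ − α₂L₂)
L₂ − L₁ = 1.2803 − 1.2699 = 1.04×10⁻² m
α₁L₁ − α₂L₂ = 29×10⁻⁶×1.2699 − 3.4×10⁻⁶×1.2803 = 3.247408×10⁻⁵ m/K
ΔT = 1.04×10⁻² / 3.247408×10⁻⁵ = 320.255 K
T = 17.7 + 320.255 = 337.955 °C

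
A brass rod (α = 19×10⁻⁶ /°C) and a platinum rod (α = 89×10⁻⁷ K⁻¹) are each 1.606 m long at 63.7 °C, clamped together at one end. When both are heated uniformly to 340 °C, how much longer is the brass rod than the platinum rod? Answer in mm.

4.48 mm

ΔT = 276.3 K
brass: ΔL = 19×10⁻⁶ × 1.606 m × 276.3 = 8.4310×10⁻³ m = 8.4310 mm
platinum: ΔL = 89×10⁻⁷ × 1.606 m × 276.3 = 3.9493×10⁻³ m = 3.9493 mm
difference = 8.4310 − 3.9493 = 4.4817 mm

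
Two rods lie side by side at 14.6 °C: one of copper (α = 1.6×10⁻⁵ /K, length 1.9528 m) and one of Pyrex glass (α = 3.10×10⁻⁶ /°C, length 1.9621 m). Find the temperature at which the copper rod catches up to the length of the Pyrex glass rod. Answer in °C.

L₁(1 + α₁ΔT) = L₂(1 + α₂ΔT) ⇒ ΔT = (L₂ − L₁)/(α₁L₁ − α₂L₂)
L₂ − L₁ = 1.9621 − 1.9528 = 9.30×10⁻³ m
α₁L₁ − α₂L₂ = 1.6×10⁻⁵×1.9528 − 3.10×10⁻⁶×1.9621 = 2.516229×10⁻⁵ m/K
ΔT = 9.30×10⁻³ / 2.516229×10⁻⁵ = 369.601 K
T = 14.6 + 369.601 = 384.201 °C

T = 384.2 °C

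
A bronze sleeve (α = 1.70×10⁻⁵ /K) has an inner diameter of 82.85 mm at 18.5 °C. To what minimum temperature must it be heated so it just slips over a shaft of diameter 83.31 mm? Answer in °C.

Required Δd = 83.31 − 82.85 = 0.46 mm
Δd = αd₀ΔT ⇒ ΔT = Δd/(αd₀) = 0.46 / (1.70×10⁻⁵ × 82.85) = 326.60 K
T_min = 18.5 + 326.60 = 345.10 °C

T = 345 °C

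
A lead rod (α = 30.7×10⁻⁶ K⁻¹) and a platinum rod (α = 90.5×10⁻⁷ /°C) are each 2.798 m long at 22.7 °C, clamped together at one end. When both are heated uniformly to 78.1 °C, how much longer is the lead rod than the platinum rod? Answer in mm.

ΔT = 55.4 K
lead: ΔL = 30.7×10⁻⁶ × 2.798 m × 55.4 = 4.7588×10⁻³ m = 4.7588 mm
platinum: ΔL = 90.5×10⁻⁷ × 2.798 m × 55.4 = 1.4028×10⁻³ m = 1.4028 mm
difference = 4.7588 − 1.4028 = 3.3560 mm

3.36 mm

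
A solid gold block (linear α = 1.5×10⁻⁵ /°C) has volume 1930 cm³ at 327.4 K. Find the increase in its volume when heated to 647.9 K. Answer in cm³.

ΔV = 27.8 cm³

Isotropic solid: β ≈ 3α = 4.5×10⁻⁵ /K; ΔT = 320.5 K
ΔV = 3αV₀ΔT = 3(1.5×10⁻⁵)(1930)(320.5) = 27.8 cm³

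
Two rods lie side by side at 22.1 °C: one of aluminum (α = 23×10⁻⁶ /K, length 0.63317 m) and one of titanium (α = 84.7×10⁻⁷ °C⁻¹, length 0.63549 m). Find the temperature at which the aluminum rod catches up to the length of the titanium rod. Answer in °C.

T = 274.8 °C

L₁(1 + α₁ΔT) = L₂(1 + α₂ΔT) ⇒ ΔT = (L₂ − L₁)/(α₁L₁ − α₂L₂)
L₂ − L₁ = 0.63549 − 0.63317 = 2.32×10⁻³ m
α₁L₁ − α₂L₂ = 23×10⁻⁶×0.63317 − 84.7×10⁻⁷×0.63549 = 9.1803097×10⁻⁶ m/K
ΔT = 2.32×10⁻³ / 9.1803097×10⁻⁶ = 252.715 K
T = 22.1 + 252.715 = 274.815 °C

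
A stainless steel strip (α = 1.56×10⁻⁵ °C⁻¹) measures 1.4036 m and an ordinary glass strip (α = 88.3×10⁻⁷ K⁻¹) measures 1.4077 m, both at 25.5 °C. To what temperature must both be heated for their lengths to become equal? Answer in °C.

Equal length when α₁L₁ΔT − α₂L₂ΔT = L₂ − L₁ = 4.10×10⁻³ m
α₁L₁ = 2.189616×10⁻⁵, α₂L₂ = 1.2429991×10⁻⁵ → Δ(αL) = 9.466169×10⁻⁶ m/K
ΔT = 4.10×10⁻³ / 9.466169×10⁻⁶ = 433.121 K, so T = 25.5 + 433.121 = 458.621 °C

T = 458.6 °C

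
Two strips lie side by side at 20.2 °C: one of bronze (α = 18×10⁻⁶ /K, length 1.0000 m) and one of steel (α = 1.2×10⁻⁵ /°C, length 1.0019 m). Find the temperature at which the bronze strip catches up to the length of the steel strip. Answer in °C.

L₁(1 + α₁ΔT) = L₂(1 + α₂ΔT) ⇒ ΔT = (L₂ − L₁)/(α₁L₁ − α₂L₂)
L₂ − L₁ = 1.0019 − 1.0000 = 1.90×10⁻³ m
α₁L₁ − α₂L₂ = 18×10⁻⁶×1.0000 − 1.2×10⁻⁵×1.0019 = 5.9772×10⁻⁶ m/K
ΔT = 1.90×10⁻³ / 5.9772×10⁻⁶ = 317.875 K
T = 20.2 + 317.875 = 338.075 °C

T = 338.1 °C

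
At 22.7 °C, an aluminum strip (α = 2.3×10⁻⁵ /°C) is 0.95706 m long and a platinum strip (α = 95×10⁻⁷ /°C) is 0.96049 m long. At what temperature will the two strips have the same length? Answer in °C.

T = 288.8 °C

L₁(1 + α₁ΔT) = L₂(1 + α₂ΔT) ⇒ ΔT = (L₂ − L₁)/(α₁L₁ − α₂L₂)
L₂ − L₁ = 0.96049 − 0.95706 = 3.43×10⁻³ m
α₁L₁ − α₂L₂ = 2.3×10⁻⁵×0.95706 − 95×10⁻⁷×0.96049 = 1.2887725×10⁻⁵ m/K
ΔT = 3.43×10⁻³ / 1.2887725×10⁻⁵ = 266.145 K
T = 22.7 + 266.145 = 288.845 °C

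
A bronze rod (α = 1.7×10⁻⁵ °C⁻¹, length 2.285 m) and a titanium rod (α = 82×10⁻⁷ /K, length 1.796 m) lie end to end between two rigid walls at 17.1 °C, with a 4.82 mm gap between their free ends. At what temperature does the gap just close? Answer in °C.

T = 107 °C

Gap closes when ΔL₁ + ΔL₂ = 4.82 mm = 4.82×10⁻³ m
(α₁L₁ + α₂L₂)ΔT = g
α₁L₁ + α₂L₂ = 1.7×10⁻⁵×2.285 + 82×10⁻⁷×1.796 = 5.35722×10⁻⁵ m/K
ΔT = 4.82×10⁻³ / 5.35722×10⁻⁵ = 89.97 K
T = 17.1 + 89.97 = 107.07 °C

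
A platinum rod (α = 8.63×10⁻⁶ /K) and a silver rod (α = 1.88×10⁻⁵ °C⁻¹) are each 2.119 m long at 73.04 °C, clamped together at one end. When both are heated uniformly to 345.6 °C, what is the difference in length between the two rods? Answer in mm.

5.87 mm

ΔT = 272.56 K
platinum: ΔL = 8.63×10⁻⁶ × 2.119 m × 272.56 = 4.9843×10⁻³ m = 4.9843 mm
silver: ΔL = 1.88×10⁻⁵ × 2.119 m × 272.56 = 1.0858×10⁻² m = 10.858 mm
difference = 10.858 − 4.9843 = 5.8737 mm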